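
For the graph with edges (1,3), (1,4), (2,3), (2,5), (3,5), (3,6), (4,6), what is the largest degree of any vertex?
4 (attained at vertex 3)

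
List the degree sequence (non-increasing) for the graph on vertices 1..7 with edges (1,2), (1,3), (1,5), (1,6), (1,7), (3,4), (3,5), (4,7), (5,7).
[5, 3, 3, 3, 2, 1, 1] (degrees: deg(1)=5, deg(2)=1, deg(3)=3, deg(4)=2, deg(5)=3, deg(6)=1, deg(7)=3)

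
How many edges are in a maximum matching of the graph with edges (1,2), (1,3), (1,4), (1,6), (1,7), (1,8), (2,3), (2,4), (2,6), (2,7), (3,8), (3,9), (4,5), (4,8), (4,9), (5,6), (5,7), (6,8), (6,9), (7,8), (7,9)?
4 (matching: (1,3), (4,5), (6,8), (7,9); upper bound floor(n/2) = floor(9/2) = 4)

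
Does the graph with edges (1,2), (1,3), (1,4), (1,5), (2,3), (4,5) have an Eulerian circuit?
Yes (the graph is connected and all 5 vertices have even degree)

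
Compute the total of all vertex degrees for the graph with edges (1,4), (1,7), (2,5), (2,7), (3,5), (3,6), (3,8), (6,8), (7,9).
18 (handshake: sum of degrees = 2|E| = 2 x 9 = 18)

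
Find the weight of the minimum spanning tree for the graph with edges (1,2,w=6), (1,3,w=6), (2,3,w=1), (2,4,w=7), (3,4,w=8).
14 (MST edges: (1,2,w=6), (2,3,w=1), (2,4,w=7); sum of weights 6 + 1 + 7 = 14)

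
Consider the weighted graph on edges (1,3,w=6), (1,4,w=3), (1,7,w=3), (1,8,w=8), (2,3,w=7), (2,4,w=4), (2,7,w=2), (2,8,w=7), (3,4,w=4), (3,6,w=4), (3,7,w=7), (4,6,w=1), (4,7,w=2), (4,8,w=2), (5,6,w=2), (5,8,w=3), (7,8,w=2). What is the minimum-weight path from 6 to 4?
1 (path: 6 -> 4; weights 1 = 1)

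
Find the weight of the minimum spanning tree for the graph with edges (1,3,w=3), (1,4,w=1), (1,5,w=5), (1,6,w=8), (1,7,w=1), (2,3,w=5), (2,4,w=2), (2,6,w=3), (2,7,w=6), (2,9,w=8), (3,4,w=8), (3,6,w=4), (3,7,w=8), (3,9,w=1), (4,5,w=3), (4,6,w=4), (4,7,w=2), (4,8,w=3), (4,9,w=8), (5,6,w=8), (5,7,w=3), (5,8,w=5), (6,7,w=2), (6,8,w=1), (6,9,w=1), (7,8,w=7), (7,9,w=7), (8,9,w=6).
12 (MST edges: (1,4,w=1), (1,7,w=1), (2,4,w=2), (3,9,w=1), (4,5,w=3), (6,7,w=2), (6,8,w=1), (6,9,w=1); sum of weights 1 + 1 + 2 + 1 + 3 + 2 + 1 + 1 = 12)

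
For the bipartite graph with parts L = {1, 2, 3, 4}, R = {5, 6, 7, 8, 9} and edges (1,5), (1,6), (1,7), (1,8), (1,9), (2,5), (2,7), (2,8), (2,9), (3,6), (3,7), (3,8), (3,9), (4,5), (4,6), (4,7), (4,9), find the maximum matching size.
4 (matching: (1,9), (2,8), (3,7), (4,6); upper bound min(|L|,|R|) = min(4,5) = 4)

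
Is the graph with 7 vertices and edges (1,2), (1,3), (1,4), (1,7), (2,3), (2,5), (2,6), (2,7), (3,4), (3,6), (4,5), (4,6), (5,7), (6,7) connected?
Yes (BFS from 1 visits [1, 2, 3, 4, 7, 5, 6] — all 7 vertices reached)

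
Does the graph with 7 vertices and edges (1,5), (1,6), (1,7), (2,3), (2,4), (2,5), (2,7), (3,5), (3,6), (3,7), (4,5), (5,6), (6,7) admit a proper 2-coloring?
No (odd cycle of length 3: 5 -> 1 -> 6 -> 5)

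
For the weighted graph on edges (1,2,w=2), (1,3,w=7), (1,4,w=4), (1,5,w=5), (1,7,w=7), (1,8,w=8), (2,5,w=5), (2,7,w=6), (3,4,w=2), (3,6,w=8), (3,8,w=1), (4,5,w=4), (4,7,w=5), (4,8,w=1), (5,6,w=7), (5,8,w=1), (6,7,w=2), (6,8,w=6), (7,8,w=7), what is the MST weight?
16 (MST edges: (1,2,w=2), (1,4,w=4), (3,8,w=1), (4,7,w=5), (4,8,w=1), (5,8,w=1), (6,7,w=2); sum of weights 2 + 4 + 1 + 5 + 1 + 1 + 2 = 16)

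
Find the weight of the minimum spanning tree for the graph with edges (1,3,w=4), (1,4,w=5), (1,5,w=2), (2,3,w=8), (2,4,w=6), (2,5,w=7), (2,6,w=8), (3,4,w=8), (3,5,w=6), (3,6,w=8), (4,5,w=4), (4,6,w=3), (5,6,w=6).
19 (MST edges: (1,3,w=4), (1,5,w=2), (2,4,w=6), (4,5,w=4), (4,6,w=3); sum of weights 4 + 2 + 6 + 4 + 3 = 19)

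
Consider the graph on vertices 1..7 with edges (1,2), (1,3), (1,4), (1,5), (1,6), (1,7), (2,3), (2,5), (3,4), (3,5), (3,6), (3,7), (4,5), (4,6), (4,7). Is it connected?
Yes (BFS from 1 visits [1, 2, 3, 4, 5, 6, 7] — all 7 vertices reached)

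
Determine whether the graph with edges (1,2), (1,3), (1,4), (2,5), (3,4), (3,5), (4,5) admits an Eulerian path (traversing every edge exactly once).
No (4 vertices have odd degree: {1, 3, 4, 5}; Eulerian path requires 0 or 2)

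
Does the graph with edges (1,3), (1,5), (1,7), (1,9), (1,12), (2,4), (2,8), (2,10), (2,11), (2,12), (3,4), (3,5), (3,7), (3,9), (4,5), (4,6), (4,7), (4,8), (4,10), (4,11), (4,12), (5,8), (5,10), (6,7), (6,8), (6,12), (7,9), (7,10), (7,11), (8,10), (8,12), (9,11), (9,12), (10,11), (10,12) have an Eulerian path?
No (10 vertices have odd degree: {1, 2, 3, 4, 5, 7, 9, 10, 11, 12}; Eulerian path requires 0 or 2)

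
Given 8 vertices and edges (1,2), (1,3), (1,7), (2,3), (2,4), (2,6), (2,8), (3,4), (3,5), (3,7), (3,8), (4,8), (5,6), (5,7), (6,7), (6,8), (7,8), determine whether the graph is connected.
Yes (BFS from 1 visits [1, 2, 3, 7, 4, 6, 8, 5] — all 8 vertices reached)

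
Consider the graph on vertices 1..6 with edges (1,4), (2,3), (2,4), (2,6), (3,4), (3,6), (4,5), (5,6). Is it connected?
Yes (BFS from 1 visits [1, 4, 2, 3, 5, 6] — all 6 vertices reached)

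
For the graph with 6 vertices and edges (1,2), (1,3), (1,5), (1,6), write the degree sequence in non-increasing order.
[4, 1, 1, 1, 1, 0] (degrees: deg(1)=4, deg(2)=1, deg(3)=1, deg(4)=0, deg(5)=1, deg(6)=1)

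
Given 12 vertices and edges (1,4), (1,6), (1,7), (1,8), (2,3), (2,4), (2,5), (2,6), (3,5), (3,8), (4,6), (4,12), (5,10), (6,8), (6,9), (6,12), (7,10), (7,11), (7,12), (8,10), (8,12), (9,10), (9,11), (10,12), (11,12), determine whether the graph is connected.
Yes (BFS from 1 visits [1, 4, 6, 7, 8, 2, 12, 9, 10, 11, 3, 5] — all 12 vertices reached)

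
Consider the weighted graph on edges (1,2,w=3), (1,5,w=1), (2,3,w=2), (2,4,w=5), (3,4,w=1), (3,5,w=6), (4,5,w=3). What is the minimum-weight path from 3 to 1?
5 (path: 3 -> 2 -> 1; weights 2 + 3 = 5)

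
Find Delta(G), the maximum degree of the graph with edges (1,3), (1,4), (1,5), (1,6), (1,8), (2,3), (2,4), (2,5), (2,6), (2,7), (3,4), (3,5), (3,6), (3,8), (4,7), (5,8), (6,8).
6 (attained at vertex 3)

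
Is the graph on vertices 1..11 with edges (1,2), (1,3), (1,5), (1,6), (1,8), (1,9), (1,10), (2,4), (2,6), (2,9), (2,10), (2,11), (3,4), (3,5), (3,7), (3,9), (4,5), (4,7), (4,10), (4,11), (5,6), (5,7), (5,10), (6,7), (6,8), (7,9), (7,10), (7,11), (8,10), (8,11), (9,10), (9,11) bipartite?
No (odd cycle of length 3: 10 -> 1 -> 2 -> 10)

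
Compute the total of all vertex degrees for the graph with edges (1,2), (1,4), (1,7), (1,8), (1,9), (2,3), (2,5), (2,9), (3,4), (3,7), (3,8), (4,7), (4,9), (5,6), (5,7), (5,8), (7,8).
34 (handshake: sum of degrees = 2|E| = 2 x 17 = 34)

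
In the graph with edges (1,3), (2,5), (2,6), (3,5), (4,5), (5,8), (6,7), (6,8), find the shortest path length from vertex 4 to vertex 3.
2 (path: 4 -> 5 -> 3, 2 edges)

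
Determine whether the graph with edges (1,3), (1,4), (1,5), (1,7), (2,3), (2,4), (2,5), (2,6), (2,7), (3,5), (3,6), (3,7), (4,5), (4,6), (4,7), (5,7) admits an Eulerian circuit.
No (6 vertices have odd degree: {2, 3, 4, 5, 6, 7}; Eulerian circuit requires 0)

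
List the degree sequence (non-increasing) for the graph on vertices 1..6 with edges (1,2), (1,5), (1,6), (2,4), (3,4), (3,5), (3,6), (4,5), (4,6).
[4, 3, 3, 3, 3, 2] (degrees: deg(1)=3, deg(2)=2, deg(3)=3, deg(4)=4, deg(5)=3, deg(6)=3)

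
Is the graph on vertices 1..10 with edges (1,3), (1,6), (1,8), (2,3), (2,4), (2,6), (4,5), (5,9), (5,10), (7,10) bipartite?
Yes. Partition: {1, 2, 5, 7}, {3, 4, 6, 8, 9, 10}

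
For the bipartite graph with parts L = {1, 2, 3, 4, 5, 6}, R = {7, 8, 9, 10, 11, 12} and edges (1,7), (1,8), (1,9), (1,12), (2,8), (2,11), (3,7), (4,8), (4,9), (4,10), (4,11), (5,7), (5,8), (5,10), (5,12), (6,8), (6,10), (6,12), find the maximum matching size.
6 (matching: (1,12), (2,11), (3,7), (4,9), (5,10), (6,8); upper bound min(|L|,|R|) = min(6,6) = 6)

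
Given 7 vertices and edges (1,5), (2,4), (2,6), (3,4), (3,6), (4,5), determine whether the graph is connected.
No, it has 2 components: {1, 2, 3, 4, 5, 6}, {7}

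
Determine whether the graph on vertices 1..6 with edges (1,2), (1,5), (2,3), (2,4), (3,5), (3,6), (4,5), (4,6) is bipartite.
Yes. Partition: {1, 3, 4}, {2, 5, 6}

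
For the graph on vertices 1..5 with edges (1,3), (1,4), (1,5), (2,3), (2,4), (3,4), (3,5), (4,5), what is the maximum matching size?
2 (matching: (1,4), (3,5); upper bound floor(n/2) = floor(5/2) = 2)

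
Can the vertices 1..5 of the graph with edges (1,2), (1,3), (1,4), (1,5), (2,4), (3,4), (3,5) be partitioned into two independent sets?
No (odd cycle of length 3: 4 -> 1 -> 3 -> 4)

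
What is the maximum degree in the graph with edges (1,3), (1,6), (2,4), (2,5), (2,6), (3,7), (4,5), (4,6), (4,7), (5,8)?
4 (attained at vertex 4)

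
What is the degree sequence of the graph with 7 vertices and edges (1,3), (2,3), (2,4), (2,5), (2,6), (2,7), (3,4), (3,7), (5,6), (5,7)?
[5, 4, 3, 3, 2, 2, 1] (degrees: deg(1)=1, deg(2)=5, deg(3)=4, deg(4)=2, deg(5)=3, deg(6)=2, deg(7)=3)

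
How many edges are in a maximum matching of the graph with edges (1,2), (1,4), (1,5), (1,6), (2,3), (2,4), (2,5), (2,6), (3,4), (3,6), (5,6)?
3 (matching: (1,5), (2,4), (3,6); upper bound floor(n/2) = floor(6/2) = 3)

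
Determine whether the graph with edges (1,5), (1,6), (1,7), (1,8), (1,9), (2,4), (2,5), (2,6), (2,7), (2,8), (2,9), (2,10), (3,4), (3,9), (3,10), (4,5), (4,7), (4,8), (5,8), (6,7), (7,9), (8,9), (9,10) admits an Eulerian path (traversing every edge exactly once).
No (8 vertices have odd degree: {1, 2, 3, 4, 6, 7, 8, 10}; Eulerian path requires 0 or 2)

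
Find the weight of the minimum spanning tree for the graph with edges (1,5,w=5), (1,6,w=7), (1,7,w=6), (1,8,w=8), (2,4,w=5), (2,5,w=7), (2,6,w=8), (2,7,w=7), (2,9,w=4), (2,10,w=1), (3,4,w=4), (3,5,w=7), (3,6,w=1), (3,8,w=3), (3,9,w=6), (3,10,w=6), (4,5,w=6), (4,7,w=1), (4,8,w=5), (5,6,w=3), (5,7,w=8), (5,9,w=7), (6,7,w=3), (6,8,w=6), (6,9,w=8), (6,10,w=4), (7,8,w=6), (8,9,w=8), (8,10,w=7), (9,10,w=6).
25 (MST edges: (1,5,w=5), (2,9,w=4), (2,10,w=1), (3,6,w=1), (3,8,w=3), (4,7,w=1), (5,6,w=3), (6,7,w=3), (6,10,w=4); sum of weights 5 + 4 + 1 + 1 + 3 + 1 + 3 + 3 + 4 = 25)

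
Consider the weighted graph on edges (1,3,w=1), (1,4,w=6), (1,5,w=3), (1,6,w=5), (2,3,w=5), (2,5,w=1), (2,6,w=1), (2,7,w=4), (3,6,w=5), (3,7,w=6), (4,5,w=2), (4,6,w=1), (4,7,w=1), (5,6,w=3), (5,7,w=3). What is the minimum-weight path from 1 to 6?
5 (path: 1 -> 6; weights 5 = 5)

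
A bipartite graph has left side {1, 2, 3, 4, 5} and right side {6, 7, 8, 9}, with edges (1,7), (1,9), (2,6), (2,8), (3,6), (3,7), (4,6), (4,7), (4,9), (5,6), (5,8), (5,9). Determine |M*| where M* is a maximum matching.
4 (matching: (1,9), (2,8), (3,7), (4,6); upper bound min(|L|,|R|) = min(5,4) = 4)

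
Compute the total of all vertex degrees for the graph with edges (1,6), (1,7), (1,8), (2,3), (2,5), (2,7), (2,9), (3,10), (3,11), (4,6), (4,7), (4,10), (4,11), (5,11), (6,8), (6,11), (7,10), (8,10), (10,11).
38 (handshake: sum of degrees = 2|E| = 2 x 19 = 38)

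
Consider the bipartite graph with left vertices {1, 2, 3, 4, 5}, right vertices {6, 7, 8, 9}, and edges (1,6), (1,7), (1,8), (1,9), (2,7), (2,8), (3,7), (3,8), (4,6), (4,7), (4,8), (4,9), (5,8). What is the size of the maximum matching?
4 (matching: (1,9), (2,8), (3,7), (4,6); upper bound min(|L|,|R|) = min(5,4) = 4)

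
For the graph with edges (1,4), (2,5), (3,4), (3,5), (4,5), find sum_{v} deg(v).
10 (handshake: sum of degrees = 2|E| = 2 x 5 = 10)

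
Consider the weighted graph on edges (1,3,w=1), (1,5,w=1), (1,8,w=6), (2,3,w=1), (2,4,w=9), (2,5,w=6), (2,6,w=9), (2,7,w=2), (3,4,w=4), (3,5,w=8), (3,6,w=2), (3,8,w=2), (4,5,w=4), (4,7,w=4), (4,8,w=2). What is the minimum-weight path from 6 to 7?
5 (path: 6 -> 3 -> 2 -> 7; weights 2 + 1 + 2 = 5)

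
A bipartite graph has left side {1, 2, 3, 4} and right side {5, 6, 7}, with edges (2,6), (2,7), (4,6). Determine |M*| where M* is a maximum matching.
2 (matching: (2,7), (4,6); upper bound min(|L|,|R|) = min(4,3) = 3)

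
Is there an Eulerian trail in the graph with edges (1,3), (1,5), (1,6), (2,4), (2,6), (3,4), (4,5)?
Yes (the graph is connected and exactly 2 vertices have odd degree: {1, 4}; any Eulerian path must start and end at those)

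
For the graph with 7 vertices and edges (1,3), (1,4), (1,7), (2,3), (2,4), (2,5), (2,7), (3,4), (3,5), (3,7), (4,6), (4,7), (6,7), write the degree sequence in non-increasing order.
[5, 5, 5, 4, 3, 2, 2] (degrees: deg(1)=3, deg(2)=4, deg(3)=5, deg(4)=5, deg(5)=2, deg(6)=2, deg(7)=5)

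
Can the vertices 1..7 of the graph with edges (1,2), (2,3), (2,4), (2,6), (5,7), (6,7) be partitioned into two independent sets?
Yes. Partition: {1, 3, 4, 5, 6}, {2, 7}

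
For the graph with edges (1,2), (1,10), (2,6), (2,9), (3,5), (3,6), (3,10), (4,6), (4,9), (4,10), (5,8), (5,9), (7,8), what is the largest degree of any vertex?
3 (attained at vertices 2, 3, 4, 5, 6, 9, 10)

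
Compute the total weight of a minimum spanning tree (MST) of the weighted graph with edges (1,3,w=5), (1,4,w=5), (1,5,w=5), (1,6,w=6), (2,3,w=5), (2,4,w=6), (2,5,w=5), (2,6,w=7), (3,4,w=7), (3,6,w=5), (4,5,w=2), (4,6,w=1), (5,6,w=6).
18 (MST edges: (1,3,w=5), (1,5,w=5), (2,5,w=5), (4,5,w=2), (4,6,w=1); sum of weights 5 + 5 + 5 + 2 + 1 = 18)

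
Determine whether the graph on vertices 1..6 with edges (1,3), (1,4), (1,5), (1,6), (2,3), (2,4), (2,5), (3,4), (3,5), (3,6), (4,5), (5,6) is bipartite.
No (odd cycle of length 3: 4 -> 1 -> 3 -> 4)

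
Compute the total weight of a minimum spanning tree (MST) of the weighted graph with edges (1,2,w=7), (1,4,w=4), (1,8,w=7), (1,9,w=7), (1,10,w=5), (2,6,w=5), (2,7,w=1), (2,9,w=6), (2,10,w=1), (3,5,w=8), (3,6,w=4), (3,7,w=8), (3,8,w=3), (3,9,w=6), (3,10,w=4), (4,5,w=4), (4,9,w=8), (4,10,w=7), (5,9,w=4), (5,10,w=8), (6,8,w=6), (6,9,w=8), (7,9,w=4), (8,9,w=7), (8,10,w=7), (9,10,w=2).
27 (MST edges: (1,4,w=4), (2,7,w=1), (2,10,w=1), (3,6,w=4), (3,8,w=3), (3,10,w=4), (4,5,w=4), (5,9,w=4), (9,10,w=2); sum of weights 4 + 1 + 1 + 4 + 3 + 4 + 4 + 4 + 2 = 27)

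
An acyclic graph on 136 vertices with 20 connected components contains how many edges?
116 (Each of the 20 component trees on V_i vertices has V_i - 1 edges; summing gives V - C = 136 - 20 = 116)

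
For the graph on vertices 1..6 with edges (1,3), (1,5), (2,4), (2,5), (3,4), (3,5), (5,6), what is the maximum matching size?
3 (matching: (1,3), (2,4), (5,6); upper bound floor(n/2) = floor(6/2) = 3)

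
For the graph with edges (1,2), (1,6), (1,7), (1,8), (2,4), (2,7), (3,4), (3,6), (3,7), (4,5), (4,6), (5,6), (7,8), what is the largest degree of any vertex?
4 (attained at vertices 1, 4, 6, 7)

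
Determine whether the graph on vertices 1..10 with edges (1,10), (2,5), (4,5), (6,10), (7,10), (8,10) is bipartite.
Yes. Partition: {1, 2, 3, 4, 6, 7, 8, 9}, {5, 10}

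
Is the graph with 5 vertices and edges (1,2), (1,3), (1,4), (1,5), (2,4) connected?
Yes (BFS from 1 visits [1, 2, 3, 4, 5] — all 5 vertices reached)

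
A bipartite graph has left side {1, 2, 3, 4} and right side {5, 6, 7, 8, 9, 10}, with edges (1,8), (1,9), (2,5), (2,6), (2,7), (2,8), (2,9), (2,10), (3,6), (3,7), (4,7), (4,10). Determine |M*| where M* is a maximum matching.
4 (matching: (1,9), (2,8), (3,7), (4,10); upper bound min(|L|,|R|) = min(4,6) = 4)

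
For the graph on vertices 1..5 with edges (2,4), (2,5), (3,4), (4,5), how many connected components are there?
2 (components: {1}, {2, 3, 4, 5})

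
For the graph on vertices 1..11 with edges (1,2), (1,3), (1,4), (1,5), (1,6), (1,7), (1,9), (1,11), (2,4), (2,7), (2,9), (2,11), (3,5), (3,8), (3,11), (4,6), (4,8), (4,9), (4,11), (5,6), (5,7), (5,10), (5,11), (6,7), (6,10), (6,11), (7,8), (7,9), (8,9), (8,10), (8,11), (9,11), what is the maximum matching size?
5 (matching: (1,9), (2,7), (4,6), (5,10), (8,11); upper bound floor(n/2) = floor(11/2) = 5)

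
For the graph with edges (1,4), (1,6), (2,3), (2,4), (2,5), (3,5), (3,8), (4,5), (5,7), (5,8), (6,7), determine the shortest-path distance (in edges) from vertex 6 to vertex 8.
3 (path: 6 -> 7 -> 5 -> 8, 3 edges)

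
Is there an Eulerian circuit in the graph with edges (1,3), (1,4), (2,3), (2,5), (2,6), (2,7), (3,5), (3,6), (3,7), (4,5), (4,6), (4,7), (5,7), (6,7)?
No (2 vertices have odd degree: {3, 7}; Eulerian circuit requires 0)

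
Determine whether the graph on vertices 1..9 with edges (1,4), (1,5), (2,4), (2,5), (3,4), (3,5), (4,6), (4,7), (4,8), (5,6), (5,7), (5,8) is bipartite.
Yes. Partition: {1, 2, 3, 6, 7, 8, 9}, {4, 5}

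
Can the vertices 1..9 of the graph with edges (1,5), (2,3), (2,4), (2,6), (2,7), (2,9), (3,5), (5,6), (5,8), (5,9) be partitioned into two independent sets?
Yes. Partition: {1, 3, 4, 6, 7, 8, 9}, {2, 5}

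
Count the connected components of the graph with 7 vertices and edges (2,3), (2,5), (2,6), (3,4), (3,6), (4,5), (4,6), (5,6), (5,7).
2 (components: {1}, {2, 3, 4, 5, 6, 7})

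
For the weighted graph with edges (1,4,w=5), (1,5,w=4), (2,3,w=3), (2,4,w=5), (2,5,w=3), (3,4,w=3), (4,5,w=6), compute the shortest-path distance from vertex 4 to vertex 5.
6 (path: 4 -> 5; weights 6 = 6)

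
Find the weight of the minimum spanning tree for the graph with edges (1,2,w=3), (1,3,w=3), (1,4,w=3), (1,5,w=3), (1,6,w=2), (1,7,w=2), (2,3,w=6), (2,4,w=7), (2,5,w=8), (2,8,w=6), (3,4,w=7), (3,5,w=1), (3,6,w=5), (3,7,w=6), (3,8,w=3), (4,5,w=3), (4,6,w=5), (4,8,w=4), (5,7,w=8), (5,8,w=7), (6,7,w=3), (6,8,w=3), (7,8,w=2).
16 (MST edges: (1,2,w=3), (1,3,w=3), (1,4,w=3), (1,6,w=2), (1,7,w=2), (3,5,w=1), (7,8,w=2); sum of weights 3 + 3 + 3 + 2 + 2 + 1 + 2 = 16)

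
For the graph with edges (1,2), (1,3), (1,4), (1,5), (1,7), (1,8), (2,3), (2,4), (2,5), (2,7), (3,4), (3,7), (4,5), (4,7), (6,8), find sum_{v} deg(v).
30 (handshake: sum of degrees = 2|E| = 2 x 15 = 30)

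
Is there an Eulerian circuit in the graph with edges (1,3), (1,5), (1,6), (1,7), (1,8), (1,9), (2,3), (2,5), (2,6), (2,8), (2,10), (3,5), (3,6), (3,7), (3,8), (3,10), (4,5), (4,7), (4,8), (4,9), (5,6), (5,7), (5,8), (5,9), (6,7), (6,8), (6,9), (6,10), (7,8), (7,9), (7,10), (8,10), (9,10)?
No (2 vertices have odd degree: {2, 3}; Eulerian circuit requires 0)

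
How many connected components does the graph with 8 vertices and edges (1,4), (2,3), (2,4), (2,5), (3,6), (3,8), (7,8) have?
1 (components: {1, 2, 3, 4, 5, 6, 7, 8})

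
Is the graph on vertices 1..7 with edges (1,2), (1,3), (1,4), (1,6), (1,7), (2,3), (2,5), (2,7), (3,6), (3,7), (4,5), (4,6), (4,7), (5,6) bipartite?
No (odd cycle of length 3: 3 -> 1 -> 7 -> 3)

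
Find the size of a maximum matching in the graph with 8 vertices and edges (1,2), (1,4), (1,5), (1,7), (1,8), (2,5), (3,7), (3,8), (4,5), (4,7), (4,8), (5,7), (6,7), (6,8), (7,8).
4 (matching: (1,4), (2,5), (3,8), (6,7); upper bound floor(n/2) = floor(8/2) = 4)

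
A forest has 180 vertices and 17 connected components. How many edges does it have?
163 (Each of the 17 component trees on V_i vertices has V_i - 1 edges; summing gives V - C = 180 - 17 = 163)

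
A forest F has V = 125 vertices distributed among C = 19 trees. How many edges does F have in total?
106 (Each of the 19 component trees on V_i vertices has V_i - 1 edges; summing gives V - C = 125 - 19 = 106)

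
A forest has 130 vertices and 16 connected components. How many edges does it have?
114 (Each of the 16 component trees on V_i vertices has V_i - 1 edges; summing gives V - C = 130 - 16 = 114)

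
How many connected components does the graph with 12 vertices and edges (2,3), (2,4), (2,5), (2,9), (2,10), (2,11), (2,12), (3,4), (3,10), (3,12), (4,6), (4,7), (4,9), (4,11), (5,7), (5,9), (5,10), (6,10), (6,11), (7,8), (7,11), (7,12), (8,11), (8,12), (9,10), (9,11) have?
2 (components: {1}, {2, 3, 4, 5, 6, 7, 8, 9, 10, 11, 12})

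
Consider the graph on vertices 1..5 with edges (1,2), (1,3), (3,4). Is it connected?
No, it has 2 components: {1, 2, 3, 4}, {5}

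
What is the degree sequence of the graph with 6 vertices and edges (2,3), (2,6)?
[2, 1, 1, 0, 0, 0] (degrees: deg(1)=0, deg(2)=2, deg(3)=1, deg(4)=0, deg(5)=0, deg(6)=1)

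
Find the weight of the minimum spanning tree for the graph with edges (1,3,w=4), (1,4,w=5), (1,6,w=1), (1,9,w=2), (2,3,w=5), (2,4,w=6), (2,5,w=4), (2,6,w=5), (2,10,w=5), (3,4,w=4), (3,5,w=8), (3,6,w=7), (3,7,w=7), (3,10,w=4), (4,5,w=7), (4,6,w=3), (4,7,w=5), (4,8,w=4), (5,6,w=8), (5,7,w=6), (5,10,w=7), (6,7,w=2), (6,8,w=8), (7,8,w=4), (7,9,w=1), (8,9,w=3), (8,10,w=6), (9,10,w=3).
26 (MST edges: (1,3,w=4), (1,6,w=1), (1,9,w=2), (2,3,w=5), (2,5,w=4), (4,6,w=3), (7,9,w=1), (8,9,w=3), (9,10,w=3); sum of weights 4 + 1 + 2 + 5 + 4 + 3 + 1 + 3 + 3 = 26)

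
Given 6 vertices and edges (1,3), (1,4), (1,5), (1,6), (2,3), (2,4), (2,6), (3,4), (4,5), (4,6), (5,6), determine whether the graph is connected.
Yes (BFS from 1 visits [1, 3, 4, 5, 6, 2] — all 6 vertices reached)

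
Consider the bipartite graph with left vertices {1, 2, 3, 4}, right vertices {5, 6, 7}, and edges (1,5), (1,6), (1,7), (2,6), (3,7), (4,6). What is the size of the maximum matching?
3 (matching: (1,5), (2,6), (3,7); upper bound min(|L|,|R|) = min(4,3) = 3)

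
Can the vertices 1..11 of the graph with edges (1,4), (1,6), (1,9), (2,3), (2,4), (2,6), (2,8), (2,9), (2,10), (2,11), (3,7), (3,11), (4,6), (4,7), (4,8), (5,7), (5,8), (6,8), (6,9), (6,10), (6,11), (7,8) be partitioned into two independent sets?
No (odd cycle of length 3: 6 -> 1 -> 4 -> 6)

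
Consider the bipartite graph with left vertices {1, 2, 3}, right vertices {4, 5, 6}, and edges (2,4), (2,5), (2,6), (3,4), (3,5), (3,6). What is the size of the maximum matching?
2 (matching: (2,6), (3,5); upper bound min(|L|,|R|) = min(3,3) = 3)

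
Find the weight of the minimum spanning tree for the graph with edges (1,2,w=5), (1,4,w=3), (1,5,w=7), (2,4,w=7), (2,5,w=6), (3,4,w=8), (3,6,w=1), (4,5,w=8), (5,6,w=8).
23 (MST edges: (1,2,w=5), (1,4,w=3), (2,5,w=6), (3,4,w=8), (3,6,w=1); sum of weights 5 + 3 + 6 + 8 + 1 = 23)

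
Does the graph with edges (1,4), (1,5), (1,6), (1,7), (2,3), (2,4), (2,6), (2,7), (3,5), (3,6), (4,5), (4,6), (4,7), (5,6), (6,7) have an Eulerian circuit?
No (2 vertices have odd degree: {3, 4}; Eulerian circuit requires 0)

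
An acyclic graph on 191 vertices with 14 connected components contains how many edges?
177 (Each of the 14 component trees on V_i vertices has V_i - 1 edges; summing gives V - C = 191 - 14 = 177)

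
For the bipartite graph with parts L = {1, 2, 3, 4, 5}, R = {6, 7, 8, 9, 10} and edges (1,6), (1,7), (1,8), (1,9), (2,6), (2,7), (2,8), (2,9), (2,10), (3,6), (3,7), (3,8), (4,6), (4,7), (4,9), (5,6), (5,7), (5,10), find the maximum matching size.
5 (matching: (1,9), (2,10), (3,8), (4,7), (5,6); upper bound min(|L|,|R|) = min(5,5) = 5)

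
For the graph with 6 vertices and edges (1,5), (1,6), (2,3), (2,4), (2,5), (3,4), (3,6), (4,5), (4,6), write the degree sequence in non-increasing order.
[4, 3, 3, 3, 3, 2] (degrees: deg(1)=2, deg(2)=3, deg(3)=3, deg(4)=4, deg(5)=3, deg(6)=3)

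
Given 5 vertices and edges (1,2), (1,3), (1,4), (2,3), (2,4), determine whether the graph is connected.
No, it has 2 components: {1, 2, 3, 4}, {5}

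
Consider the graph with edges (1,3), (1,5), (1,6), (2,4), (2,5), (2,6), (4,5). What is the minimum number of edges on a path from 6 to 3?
2 (path: 6 -> 1 -> 3, 2 edges)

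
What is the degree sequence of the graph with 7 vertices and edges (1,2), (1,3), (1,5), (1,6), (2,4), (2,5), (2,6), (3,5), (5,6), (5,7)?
[5, 4, 4, 3, 2, 1, 1] (degrees: deg(1)=4, deg(2)=4, deg(3)=2, deg(4)=1, deg(5)=5, deg(6)=3, deg(7)=1)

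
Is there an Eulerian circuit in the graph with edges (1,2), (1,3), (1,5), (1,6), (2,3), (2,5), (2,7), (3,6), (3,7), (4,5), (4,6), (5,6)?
Yes (the graph is connected and all 7 vertices have even degree)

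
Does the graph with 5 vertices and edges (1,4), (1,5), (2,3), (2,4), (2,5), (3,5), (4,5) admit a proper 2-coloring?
No (odd cycle of length 3: 5 -> 1 -> 4 -> 5)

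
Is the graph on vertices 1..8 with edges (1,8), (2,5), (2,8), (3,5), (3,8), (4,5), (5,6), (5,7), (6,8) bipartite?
Yes. Partition: {1, 2, 3, 4, 6, 7}, {5, 8}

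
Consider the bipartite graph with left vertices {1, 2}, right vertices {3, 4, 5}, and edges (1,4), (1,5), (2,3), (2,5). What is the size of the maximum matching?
2 (matching: (1,4), (2,5); upper bound min(|L|,|R|) = min(2,3) = 2)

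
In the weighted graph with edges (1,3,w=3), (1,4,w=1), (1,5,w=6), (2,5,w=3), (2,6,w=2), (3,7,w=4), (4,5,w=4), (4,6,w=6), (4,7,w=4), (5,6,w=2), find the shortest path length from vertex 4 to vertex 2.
7 (path: 4 -> 5 -> 2; weights 4 + 3 = 7)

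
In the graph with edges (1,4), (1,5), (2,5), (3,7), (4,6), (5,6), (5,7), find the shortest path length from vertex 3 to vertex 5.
2 (path: 3 -> 7 -> 5, 2 edges)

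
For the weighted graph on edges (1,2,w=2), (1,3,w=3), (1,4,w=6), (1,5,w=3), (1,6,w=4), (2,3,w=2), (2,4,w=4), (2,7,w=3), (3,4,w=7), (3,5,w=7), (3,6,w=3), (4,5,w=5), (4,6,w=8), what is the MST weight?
17 (MST edges: (1,2,w=2), (1,5,w=3), (2,3,w=2), (2,4,w=4), (2,7,w=3), (3,6,w=3); sum of weights 2 + 3 + 2 + 4 + 3 + 3 = 17)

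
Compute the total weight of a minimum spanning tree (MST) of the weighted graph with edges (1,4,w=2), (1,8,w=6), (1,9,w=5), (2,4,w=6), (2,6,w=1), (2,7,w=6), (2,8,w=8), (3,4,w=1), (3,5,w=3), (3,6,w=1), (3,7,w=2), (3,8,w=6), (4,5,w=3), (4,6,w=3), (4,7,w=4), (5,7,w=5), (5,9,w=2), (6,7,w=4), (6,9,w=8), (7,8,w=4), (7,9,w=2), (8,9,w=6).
15 (MST edges: (1,4,w=2), (2,6,w=1), (3,4,w=1), (3,6,w=1), (3,7,w=2), (5,9,w=2), (7,8,w=4), (7,9,w=2); sum of weights 2 + 1 + 1 + 1 + 2 + 2 + 4 + 2 = 15)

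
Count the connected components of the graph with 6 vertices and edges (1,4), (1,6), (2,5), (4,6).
3 (components: {1, 4, 6}, {2, 5}, {3})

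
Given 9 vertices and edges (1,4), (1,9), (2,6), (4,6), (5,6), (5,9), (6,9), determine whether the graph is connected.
No, it has 4 components: {1, 2, 4, 5, 6, 9}, {3}, {7}, {8}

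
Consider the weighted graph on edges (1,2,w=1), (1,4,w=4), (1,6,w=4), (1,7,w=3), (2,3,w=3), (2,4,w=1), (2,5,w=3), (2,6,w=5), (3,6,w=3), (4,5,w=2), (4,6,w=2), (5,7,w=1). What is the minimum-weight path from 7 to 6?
5 (path: 7 -> 5 -> 4 -> 6; weights 1 + 2 + 2 = 5)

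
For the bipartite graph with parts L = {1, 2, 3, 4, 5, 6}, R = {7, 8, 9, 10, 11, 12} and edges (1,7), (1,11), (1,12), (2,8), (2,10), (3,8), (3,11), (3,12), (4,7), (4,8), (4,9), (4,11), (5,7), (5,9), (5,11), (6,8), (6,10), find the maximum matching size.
6 (matching: (1,12), (2,10), (3,11), (4,9), (5,7), (6,8); upper bound min(|L|,|R|) = min(6,6) = 6)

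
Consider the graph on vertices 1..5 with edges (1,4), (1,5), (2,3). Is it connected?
No, it has 2 components: {1, 4, 5}, {2, 3}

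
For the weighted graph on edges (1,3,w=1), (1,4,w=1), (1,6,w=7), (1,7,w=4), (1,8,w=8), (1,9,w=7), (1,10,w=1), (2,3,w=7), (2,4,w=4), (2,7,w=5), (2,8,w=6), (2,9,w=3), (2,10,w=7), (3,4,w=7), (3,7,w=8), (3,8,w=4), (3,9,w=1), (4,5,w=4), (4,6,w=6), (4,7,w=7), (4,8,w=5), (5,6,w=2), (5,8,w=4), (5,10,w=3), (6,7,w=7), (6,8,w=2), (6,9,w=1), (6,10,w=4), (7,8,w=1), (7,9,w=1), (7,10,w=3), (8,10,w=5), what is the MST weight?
12 (MST edges: (1,3,w=1), (1,4,w=1), (1,10,w=1), (2,9,w=3), (3,9,w=1), (5,6,w=2), (6,9,w=1), (7,8,w=1), (7,9,w=1); sum of weights 1 + 1 + 1 + 3 + 1 + 2 + 1 + 1 + 1 = 12)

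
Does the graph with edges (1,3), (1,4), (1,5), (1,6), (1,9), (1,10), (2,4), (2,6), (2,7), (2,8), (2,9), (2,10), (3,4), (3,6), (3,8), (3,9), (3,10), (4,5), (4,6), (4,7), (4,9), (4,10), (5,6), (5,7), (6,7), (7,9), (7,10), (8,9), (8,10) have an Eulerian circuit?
Yes (the graph is connected and all 10 vertices have even degree)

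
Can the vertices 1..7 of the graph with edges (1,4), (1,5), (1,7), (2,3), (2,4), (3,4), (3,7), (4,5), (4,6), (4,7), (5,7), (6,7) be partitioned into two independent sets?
No (odd cycle of length 3: 7 -> 1 -> 5 -> 7)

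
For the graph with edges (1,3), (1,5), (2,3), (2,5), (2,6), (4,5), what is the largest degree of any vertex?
3 (attained at vertices 2, 5)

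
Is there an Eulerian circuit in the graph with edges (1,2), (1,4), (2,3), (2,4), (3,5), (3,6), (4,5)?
No (4 vertices have odd degree: {2, 3, 4, 6}; Eulerian circuit requires 0)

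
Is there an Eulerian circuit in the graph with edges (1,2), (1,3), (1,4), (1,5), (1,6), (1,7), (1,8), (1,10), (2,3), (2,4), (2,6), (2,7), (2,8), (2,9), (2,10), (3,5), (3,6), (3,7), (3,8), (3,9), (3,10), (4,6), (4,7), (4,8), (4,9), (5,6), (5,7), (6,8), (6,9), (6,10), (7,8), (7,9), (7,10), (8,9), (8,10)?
Yes (the graph is connected and all 10 vertices have even degree)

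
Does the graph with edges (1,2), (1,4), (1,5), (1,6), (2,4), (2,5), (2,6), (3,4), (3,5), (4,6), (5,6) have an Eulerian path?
Yes — and in fact it has an Eulerian circuit (the graph is connected and all 6 vertices have even degree)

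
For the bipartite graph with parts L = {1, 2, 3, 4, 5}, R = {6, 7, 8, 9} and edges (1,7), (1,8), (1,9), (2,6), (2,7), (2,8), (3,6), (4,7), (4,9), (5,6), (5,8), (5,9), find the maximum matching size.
4 (matching: (1,9), (2,8), (3,6), (4,7); upper bound min(|L|,|R|) = min(5,4) = 4)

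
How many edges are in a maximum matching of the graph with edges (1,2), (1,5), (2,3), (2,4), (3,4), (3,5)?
2 (matching: (1,5), (2,4); upper bound floor(n/2) = floor(5/2) = 2)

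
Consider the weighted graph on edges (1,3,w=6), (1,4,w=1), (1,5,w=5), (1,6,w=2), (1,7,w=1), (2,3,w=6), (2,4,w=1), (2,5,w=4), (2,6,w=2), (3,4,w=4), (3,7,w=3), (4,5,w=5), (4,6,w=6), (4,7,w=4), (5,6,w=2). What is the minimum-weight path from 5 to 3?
8 (path: 5 -> 6 -> 1 -> 7 -> 3; weights 2 + 2 + 1 + 3 = 8)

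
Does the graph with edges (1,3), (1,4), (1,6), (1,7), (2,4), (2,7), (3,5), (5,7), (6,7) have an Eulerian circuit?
Yes (the graph is connected and all 7 vertices have even degree)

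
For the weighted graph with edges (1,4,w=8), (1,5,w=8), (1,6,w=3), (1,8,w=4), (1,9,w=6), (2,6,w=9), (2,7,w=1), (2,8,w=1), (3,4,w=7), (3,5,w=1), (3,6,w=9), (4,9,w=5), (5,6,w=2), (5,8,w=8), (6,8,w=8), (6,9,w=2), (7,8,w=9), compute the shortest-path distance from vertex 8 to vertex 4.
12 (path: 8 -> 1 -> 4; weights 4 + 8 = 12)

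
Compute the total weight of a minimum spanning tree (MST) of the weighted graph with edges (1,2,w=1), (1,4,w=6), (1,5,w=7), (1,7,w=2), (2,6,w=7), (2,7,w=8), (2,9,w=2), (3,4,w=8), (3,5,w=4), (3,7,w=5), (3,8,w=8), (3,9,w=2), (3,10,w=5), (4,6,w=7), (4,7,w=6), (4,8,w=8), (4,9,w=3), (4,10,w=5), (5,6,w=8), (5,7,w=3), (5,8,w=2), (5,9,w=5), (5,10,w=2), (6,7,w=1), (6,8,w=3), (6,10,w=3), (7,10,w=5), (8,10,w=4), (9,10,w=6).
18 (MST edges: (1,2,w=1), (1,7,w=2), (2,9,w=2), (3,9,w=2), (4,9,w=3), (5,7,w=3), (5,8,w=2), (5,10,w=2), (6,7,w=1); sum of weights 1 + 2 + 2 + 2 + 3 + 3 + 2 + 2 + 1 = 18)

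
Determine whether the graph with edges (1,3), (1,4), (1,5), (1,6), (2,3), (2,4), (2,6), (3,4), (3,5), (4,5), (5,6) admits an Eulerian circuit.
No (2 vertices have odd degree: {2, 6}; Eulerian circuit requires 0)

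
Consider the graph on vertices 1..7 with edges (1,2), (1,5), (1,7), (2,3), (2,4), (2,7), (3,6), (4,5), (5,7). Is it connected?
Yes (BFS from 1 visits [1, 2, 5, 7, 3, 4, 6] — all 7 vertices reached)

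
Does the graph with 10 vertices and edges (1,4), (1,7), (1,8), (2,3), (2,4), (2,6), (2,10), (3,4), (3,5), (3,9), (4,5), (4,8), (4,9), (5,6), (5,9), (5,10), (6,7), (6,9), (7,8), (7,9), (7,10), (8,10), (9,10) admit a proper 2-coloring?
No (odd cycle of length 3: 4 -> 1 -> 8 -> 4)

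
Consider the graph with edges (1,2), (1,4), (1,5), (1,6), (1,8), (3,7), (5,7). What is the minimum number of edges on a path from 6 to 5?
2 (path: 6 -> 1 -> 5, 2 edges)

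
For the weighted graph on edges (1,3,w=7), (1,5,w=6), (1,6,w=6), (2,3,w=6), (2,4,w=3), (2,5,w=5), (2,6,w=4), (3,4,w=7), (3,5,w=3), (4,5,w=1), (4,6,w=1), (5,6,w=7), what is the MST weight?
14 (MST edges: (1,6,w=6), (2,4,w=3), (3,5,w=3), (4,5,w=1), (4,6,w=1); sum of weights 6 + 3 + 3 + 1 + 1 = 14)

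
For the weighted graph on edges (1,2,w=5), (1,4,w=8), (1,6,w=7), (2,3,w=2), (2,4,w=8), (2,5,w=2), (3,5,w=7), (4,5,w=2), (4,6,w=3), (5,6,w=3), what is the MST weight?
14 (MST edges: (1,2,w=5), (2,3,w=2), (2,5,w=2), (4,5,w=2), (4,6,w=3); sum of weights 5 + 2 + 2 + 2 + 3 = 14)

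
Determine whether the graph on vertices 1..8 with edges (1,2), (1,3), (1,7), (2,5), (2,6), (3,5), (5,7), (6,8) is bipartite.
Yes. Partition: {1, 4, 5, 6}, {2, 3, 7, 8}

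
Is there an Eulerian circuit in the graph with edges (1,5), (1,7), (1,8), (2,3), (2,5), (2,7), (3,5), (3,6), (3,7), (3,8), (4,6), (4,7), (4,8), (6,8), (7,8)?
No (8 vertices have odd degree: {1, 2, 3, 4, 5, 6, 7, 8}; Eulerian circuit requires 0)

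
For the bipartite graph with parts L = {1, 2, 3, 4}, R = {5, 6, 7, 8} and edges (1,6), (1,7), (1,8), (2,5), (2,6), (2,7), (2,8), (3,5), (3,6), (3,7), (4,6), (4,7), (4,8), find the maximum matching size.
4 (matching: (1,8), (2,7), (3,5), (4,6); upper bound min(|L|,|R|) = min(4,4) = 4)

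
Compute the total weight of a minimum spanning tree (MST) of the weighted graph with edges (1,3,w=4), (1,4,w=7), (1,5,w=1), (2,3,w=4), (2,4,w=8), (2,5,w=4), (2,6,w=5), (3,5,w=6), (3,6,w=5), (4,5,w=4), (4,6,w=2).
15 (MST edges: (1,3,w=4), (1,5,w=1), (2,3,w=4), (4,5,w=4), (4,6,w=2); sum of weights 4 + 1 + 4 + 4 + 2 = 15)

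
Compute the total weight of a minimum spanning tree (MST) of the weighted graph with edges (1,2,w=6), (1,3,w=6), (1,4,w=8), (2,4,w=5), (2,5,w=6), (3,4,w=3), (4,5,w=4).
18 (MST edges: (1,2,w=6), (2,4,w=5), (3,4,w=3), (4,5,w=4); sum of weights 6 + 5 + 3 + 4 = 18)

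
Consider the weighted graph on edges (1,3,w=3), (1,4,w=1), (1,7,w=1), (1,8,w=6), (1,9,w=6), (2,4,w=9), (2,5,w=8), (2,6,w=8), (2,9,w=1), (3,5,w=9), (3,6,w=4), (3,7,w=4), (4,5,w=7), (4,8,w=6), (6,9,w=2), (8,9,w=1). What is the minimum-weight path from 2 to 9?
1 (path: 2 -> 9; weights 1 = 1)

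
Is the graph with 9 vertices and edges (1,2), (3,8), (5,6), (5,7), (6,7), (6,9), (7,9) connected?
No, it has 4 components: {1, 2}, {3, 8}, {4}, {5, 6, 7, 9}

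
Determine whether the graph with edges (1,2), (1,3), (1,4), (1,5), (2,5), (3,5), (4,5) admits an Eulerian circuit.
Yes (the graph is connected and all 5 vertices have even degree)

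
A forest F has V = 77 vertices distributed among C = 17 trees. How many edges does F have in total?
60 (Each of the 17 component trees on V_i vertices has V_i - 1 edges; summing gives V - C = 77 - 17 = 60)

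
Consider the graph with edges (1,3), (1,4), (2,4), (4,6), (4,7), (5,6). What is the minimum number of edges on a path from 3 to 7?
3 (path: 3 -> 1 -> 4 -> 7, 3 edges)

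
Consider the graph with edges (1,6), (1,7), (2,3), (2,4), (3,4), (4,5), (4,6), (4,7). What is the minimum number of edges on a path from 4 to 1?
2 (path: 4 -> 6 -> 1, 2 edges)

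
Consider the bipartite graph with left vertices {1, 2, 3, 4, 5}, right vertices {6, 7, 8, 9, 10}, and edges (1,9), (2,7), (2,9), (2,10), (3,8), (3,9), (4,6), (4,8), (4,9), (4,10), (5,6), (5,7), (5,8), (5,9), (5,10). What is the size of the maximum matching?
5 (matching: (1,9), (2,10), (3,8), (4,6), (5,7); upper bound min(|L|,|R|) = min(5,5) = 5)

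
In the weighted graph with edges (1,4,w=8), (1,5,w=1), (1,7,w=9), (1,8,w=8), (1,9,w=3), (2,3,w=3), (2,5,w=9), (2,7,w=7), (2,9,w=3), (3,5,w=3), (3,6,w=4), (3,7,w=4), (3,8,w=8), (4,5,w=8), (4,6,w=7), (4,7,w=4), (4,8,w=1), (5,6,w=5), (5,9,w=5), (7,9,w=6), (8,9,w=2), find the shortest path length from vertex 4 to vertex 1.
6 (path: 4 -> 8 -> 9 -> 1; weights 1 + 2 + 3 = 6)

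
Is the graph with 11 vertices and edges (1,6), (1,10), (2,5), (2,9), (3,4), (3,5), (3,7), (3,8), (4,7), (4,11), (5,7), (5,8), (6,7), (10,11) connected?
Yes (BFS from 1 visits [1, 6, 10, 7, 11, 3, 4, 5, 8, 2, 9] — all 11 vertices reached)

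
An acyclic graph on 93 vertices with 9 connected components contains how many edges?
84 (Each of the 9 component trees on V_i vertices has V_i - 1 edges; summing gives V - C = 93 - 9 = 84)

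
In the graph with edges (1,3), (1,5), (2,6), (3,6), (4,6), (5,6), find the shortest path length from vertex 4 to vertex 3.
2 (path: 4 -> 6 -> 3, 2 edges)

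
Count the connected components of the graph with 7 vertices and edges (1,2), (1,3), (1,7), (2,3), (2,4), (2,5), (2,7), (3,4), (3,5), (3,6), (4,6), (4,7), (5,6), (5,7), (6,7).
1 (components: {1, 2, 3, 4, 5, 6, 7})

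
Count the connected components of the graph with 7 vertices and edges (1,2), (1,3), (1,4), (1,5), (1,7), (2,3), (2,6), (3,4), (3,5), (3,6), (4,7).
1 (components: {1, 2, 3, 4, 5, 6, 7})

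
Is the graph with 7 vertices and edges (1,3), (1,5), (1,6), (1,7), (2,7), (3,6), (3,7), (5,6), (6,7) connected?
No, it has 2 components: {1, 2, 3, 5, 6, 7}, {4}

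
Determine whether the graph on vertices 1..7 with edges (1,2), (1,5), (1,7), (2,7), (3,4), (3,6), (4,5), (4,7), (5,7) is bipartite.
No (odd cycle of length 3: 2 -> 1 -> 7 -> 2)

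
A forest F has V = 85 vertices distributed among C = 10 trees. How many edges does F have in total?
75 (Each of the 10 component trees on V_i vertices has V_i - 1 edges; summing gives V - C = 85 - 10 = 75)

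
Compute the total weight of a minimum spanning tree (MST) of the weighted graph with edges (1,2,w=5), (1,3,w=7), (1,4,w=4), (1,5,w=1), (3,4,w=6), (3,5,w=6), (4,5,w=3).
15 (MST edges: (1,2,w=5), (1,5,w=1), (3,5,w=6), (4,5,w=3); sum of weights 5 + 1 + 6 + 3 = 15)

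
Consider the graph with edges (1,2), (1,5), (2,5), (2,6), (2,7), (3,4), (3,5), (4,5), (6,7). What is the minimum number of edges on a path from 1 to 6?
2 (path: 1 -> 2 -> 6, 2 edges)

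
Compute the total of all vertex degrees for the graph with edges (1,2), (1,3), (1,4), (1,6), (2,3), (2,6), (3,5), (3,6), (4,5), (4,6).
20 (handshake: sum of degrees = 2|E| = 2 x 10 = 20)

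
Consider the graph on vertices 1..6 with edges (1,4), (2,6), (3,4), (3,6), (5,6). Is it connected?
Yes (BFS from 1 visits [1, 4, 3, 6, 2, 5] — all 6 vertices reached)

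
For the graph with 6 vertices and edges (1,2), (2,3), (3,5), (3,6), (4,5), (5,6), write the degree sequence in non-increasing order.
[3, 3, 2, 2, 1, 1] (degrees: deg(1)=1, deg(2)=2, deg(3)=3, deg(4)=1, deg(5)=3, deg(6)=2)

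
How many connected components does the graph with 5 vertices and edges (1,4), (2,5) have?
3 (components: {1, 4}, {2, 5}, {3})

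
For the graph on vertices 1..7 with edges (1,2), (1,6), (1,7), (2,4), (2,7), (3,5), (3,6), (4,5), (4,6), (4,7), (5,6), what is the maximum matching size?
3 (matching: (1,7), (3,6), (4,5); upper bound floor(n/2) = floor(7/2) = 3)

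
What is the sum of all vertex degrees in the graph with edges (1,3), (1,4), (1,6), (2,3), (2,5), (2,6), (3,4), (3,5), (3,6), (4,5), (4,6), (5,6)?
24 (handshake: sum of degrees = 2|E| = 2 x 12 = 24)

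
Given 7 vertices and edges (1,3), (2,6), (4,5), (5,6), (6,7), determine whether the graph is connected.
No, it has 2 components: {1, 3}, {2, 4, 5, 6, 7}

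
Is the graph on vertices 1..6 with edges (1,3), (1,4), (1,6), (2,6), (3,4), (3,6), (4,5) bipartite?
No (odd cycle of length 3: 3 -> 1 -> 4 -> 3)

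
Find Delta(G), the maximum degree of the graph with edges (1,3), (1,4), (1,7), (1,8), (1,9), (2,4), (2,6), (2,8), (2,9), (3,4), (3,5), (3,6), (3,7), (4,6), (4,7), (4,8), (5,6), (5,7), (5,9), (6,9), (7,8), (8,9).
6 (attained at vertex 4)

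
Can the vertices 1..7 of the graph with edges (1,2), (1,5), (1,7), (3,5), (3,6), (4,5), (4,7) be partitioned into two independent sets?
Yes. Partition: {1, 3, 4}, {2, 5, 6, 7}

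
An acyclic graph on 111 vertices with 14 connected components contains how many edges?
97 (Each of the 14 component trees on V_i vertices has V_i - 1 edges; summing gives V - C = 111 - 14 = 97)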